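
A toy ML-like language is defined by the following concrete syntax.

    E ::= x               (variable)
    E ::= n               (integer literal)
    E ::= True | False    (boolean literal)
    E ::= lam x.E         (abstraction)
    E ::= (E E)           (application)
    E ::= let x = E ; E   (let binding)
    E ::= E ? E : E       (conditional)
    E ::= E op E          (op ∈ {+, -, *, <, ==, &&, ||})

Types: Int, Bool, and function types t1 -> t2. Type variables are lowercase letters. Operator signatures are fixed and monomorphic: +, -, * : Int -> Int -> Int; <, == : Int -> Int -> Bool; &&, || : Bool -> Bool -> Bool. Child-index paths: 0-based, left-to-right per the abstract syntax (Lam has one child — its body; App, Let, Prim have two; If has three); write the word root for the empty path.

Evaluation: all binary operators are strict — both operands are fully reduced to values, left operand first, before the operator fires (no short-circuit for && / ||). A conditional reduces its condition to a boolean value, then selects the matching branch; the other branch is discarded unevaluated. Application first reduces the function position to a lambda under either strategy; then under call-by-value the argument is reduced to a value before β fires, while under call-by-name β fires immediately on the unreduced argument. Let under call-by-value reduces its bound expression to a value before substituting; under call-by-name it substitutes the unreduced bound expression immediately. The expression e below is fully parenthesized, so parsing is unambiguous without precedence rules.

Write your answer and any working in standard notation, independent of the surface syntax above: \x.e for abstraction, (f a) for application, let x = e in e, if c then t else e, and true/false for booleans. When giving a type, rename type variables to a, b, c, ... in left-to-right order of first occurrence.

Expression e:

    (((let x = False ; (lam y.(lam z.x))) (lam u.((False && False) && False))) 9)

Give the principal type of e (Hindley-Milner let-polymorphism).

Answer: Bool

Working:
let x : Bool
x : Bool
\z._ : b -> Bool
\y._ : a -> b -> Bool
  unify Bool ~ Bool
  unify Bool ~ Bool
  unify Bool ~ Bool
  unify Bool ~ Bool
\u._ : c -> Bool
  unify a -> b -> Bool ~ (c -> Bool) -> d
  unify a ~ c -> Bool
  unify b -> Bool ~ d
_ _ : b -> Bool
  unify b -> Bool ~ Int -> e
  unify b ~ Int
  unify Bool ~ e
_ _ : Bool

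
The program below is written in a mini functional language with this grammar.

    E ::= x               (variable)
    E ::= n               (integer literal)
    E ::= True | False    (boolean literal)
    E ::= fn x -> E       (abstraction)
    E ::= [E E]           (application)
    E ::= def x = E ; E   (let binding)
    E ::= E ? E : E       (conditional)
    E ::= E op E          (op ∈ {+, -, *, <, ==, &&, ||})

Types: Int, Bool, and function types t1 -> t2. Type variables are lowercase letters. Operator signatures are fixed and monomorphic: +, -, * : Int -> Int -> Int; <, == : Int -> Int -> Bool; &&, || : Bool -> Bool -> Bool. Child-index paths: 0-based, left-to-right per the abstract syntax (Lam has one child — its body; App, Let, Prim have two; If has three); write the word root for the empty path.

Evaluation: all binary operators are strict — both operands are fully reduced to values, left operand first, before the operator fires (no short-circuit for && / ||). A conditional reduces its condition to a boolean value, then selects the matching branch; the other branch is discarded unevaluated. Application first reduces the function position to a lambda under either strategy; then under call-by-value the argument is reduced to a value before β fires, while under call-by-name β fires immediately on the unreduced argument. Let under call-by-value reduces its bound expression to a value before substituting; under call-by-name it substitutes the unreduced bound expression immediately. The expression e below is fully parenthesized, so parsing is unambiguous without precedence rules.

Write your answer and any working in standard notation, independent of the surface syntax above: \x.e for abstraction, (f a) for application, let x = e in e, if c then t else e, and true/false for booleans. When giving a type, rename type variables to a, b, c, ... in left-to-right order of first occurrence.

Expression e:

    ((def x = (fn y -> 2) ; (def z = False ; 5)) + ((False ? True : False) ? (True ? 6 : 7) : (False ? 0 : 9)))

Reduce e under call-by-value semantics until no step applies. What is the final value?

Derivation:
step 0: ((let x = (\y.2) in (let z = false in 5)) + (if (if false then true else false) then (if true then 6 else 7) else (if false then 0 else 9)))
step 1: [let@0] ((let z = false in 5) + (if (if false then true else false) then (if true then 6 else 7) else (if false then 0 else 9)))
step 2: [let@0] (5 + (if (if false then true else false) then (if true then 6 else 7) else (if false then 0 else 9)))
step 3: [if@1.0] (5 + (if false then (if true then 6 else 7) else (if false then 0 else 9)))
step 4: [if@1] (5 + (if false then 0 else 9))
step 5: [if@1] (5 + 9)
step 6: [delta@root] 14

Answer: 14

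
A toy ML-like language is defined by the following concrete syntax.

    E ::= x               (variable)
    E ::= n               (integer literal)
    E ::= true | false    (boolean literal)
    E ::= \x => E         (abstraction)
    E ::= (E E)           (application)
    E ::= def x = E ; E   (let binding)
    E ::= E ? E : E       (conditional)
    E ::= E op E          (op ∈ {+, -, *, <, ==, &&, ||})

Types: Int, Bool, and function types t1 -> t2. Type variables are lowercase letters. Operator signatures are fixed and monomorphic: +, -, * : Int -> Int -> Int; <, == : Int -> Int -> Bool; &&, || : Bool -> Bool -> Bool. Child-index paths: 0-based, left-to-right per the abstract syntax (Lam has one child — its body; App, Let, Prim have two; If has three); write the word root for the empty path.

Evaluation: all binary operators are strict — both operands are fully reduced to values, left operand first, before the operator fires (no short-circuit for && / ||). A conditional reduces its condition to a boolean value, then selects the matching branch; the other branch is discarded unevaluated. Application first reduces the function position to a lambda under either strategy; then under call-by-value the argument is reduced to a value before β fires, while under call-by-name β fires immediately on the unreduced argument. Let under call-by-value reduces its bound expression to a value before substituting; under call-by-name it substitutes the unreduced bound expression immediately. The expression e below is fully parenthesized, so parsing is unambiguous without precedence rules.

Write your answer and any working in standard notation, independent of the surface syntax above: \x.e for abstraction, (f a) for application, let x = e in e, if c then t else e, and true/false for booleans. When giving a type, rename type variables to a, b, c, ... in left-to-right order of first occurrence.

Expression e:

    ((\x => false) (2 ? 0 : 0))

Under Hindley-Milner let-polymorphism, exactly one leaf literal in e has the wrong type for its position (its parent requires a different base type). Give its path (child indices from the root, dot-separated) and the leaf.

Trace:
\x._ : a -> Bool
  unify Int ~ Bool
  FAIL: mismatch Int ~ Bool

Answer: 1.0 : 2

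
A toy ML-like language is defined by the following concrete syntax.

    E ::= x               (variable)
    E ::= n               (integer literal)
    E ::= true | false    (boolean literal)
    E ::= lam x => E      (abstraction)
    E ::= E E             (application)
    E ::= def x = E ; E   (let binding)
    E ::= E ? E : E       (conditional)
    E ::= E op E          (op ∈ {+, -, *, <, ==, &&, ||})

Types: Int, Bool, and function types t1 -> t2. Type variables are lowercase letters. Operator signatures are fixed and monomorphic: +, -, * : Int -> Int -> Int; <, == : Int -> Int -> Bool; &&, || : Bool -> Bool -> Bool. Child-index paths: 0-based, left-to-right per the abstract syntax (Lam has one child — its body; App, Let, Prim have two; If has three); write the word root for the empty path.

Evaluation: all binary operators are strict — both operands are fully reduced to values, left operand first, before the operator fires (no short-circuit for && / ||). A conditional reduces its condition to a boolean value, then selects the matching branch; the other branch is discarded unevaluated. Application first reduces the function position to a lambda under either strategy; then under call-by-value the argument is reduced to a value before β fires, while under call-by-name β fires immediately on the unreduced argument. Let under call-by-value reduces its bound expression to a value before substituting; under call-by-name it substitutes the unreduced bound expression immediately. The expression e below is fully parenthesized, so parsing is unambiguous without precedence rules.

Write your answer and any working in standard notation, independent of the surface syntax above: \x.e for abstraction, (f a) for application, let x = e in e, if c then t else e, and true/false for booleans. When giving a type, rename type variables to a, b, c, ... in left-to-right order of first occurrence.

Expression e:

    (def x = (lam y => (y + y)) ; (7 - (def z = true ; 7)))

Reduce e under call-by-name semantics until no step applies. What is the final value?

Answer: 0

Derivation:
step 0: (let x = (\y.(y + y)) in (7 - (let z = true in 7)))
step 1: [let@root] (7 - (let z = true in 7))
step 2: [let@1] (7 - 7)
step 3: [delta@root] 0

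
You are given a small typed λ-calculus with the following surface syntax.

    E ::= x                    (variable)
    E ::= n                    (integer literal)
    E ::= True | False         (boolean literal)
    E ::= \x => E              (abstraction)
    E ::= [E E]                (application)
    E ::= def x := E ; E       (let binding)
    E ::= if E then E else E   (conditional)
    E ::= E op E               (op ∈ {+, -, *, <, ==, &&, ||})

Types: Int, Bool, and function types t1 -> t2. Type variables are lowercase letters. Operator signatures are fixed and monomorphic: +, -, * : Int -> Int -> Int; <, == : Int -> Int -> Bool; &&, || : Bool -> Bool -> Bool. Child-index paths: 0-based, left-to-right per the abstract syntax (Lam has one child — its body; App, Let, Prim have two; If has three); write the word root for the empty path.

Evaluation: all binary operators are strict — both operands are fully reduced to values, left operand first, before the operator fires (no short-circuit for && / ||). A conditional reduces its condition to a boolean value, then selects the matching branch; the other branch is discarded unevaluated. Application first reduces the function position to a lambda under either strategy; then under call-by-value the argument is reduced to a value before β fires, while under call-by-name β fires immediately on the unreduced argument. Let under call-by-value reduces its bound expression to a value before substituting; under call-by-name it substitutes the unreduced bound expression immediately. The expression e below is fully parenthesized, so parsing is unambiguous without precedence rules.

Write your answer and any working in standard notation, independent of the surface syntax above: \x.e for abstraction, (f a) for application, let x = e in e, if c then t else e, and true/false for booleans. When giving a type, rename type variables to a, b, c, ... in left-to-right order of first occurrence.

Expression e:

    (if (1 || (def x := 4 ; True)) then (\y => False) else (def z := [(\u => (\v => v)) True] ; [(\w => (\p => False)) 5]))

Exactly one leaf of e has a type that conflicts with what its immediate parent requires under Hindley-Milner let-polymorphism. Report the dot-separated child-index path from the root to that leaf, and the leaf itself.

Answer: 0.0 : 1

Derivation:
  unify Int ~ Bool
  FAIL: mismatch Int ~ Bool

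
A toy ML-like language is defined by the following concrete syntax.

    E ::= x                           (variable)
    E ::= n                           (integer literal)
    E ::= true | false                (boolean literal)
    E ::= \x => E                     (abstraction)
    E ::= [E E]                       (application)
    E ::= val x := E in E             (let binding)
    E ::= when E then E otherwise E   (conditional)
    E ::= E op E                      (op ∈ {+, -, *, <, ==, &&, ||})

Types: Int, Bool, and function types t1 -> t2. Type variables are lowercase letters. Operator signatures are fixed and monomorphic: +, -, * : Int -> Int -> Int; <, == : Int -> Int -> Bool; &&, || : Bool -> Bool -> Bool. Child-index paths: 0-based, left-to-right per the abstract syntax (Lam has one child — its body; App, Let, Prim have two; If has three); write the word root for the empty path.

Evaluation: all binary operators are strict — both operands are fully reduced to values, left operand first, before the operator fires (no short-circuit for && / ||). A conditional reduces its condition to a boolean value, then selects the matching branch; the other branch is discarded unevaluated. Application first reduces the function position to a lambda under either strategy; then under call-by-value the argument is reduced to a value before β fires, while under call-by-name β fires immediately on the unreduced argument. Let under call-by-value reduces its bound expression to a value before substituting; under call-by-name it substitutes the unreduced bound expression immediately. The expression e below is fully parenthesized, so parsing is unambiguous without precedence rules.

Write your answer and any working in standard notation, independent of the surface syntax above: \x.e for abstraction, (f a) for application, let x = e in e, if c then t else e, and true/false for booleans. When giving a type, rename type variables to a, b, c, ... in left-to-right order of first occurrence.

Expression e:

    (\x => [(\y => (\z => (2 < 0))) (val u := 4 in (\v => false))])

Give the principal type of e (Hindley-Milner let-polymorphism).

Trace:
  unify Int ~ Int
  unify Int ~ Int
\z._ : c -> Bool
\y._ : b -> c -> Bool
let u : Int
\v._ : d -> Bool
  unify b -> c -> Bool ~ (d -> Bool) -> e
  unify b ~ d -> Bool
  unify c -> Bool ~ e
_ _ : c -> Bool
\x._ : a -> c -> Bool

Answer: a -> b -> Bool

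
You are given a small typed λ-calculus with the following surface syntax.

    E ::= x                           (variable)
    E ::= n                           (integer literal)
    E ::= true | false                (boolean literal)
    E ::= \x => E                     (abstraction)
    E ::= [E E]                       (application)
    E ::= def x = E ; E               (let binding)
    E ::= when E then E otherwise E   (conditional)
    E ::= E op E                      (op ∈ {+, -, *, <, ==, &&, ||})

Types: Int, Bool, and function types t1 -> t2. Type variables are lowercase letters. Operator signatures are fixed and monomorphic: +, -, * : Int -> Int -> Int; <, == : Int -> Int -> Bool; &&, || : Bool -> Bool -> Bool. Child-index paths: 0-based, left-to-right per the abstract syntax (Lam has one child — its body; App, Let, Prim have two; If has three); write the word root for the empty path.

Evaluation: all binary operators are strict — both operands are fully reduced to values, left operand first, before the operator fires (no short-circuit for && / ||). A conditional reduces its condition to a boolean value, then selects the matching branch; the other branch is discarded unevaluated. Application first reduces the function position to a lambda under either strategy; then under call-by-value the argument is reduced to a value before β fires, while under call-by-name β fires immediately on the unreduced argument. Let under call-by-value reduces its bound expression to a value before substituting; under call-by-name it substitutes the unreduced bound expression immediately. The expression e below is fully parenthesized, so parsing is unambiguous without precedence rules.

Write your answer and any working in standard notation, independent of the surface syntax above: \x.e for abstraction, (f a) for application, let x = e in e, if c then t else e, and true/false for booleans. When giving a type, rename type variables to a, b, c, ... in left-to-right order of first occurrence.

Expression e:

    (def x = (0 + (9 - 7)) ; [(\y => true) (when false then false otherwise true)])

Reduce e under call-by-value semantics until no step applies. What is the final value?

Answer: true

Trace:
step 0: (let x = (0 + (9 - 7)) in ((\y.true) (if false then false else true)))
step 1: [delta@0.1] (let x = (0 + 2) in ((\y.true) (if false then false else true)))
step 2: [delta@0] (let x = 2 in ((\y.true) (if false then false else true)))
step 3: [let@root] ((\y.true) (if false then false else true))
step 4: [if@1] ((\y.true) true)
step 5: [beta@root] true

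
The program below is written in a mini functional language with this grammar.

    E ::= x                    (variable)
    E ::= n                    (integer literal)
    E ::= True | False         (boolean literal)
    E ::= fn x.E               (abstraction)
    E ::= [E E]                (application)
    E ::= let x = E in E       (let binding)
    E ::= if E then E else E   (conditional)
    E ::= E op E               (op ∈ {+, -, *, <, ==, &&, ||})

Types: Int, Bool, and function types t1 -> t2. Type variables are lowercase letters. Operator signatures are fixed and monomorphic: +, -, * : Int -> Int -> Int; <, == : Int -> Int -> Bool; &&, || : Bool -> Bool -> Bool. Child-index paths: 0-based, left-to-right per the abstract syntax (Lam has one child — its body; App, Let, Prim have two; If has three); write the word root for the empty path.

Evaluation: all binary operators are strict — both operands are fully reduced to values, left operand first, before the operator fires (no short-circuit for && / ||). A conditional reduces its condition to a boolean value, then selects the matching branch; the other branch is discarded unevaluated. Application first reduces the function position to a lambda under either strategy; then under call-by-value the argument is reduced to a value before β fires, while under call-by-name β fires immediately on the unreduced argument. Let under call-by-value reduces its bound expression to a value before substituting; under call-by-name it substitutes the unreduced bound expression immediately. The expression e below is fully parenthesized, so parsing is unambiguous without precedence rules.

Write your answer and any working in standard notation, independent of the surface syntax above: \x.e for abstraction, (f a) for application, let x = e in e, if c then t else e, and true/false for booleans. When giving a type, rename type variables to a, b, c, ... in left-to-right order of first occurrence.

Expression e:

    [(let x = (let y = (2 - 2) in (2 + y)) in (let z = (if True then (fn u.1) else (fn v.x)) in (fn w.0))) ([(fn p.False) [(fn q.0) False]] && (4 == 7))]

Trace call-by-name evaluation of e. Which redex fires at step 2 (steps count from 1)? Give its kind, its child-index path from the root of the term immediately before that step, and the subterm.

Trace:
step 0: ((let x = (let y = (2 - 2) in (2 + y)) in (let z = (if true then (\u.1) else (\v.x)) in (\w.0))) (((\p.false) ((\q.0) false)) && (4 == 7)))
step 1: [let@0] ((let z = (if true then (\u.1) else (\v.(let y = (2 - 2) in (2 + y)))) in (\w.0)) (((\p.false) ((\q.0) false)) && (4 == 7)))
step 2: [let@0] ((\w.0) (((\p.false) ((\q.0) false)) && (4 == 7)))

Answer: let at 0 : (let z = (if true then (\u.1) else (\v.(let y = (2 - 2) in (2 + y)))) in (\w.0))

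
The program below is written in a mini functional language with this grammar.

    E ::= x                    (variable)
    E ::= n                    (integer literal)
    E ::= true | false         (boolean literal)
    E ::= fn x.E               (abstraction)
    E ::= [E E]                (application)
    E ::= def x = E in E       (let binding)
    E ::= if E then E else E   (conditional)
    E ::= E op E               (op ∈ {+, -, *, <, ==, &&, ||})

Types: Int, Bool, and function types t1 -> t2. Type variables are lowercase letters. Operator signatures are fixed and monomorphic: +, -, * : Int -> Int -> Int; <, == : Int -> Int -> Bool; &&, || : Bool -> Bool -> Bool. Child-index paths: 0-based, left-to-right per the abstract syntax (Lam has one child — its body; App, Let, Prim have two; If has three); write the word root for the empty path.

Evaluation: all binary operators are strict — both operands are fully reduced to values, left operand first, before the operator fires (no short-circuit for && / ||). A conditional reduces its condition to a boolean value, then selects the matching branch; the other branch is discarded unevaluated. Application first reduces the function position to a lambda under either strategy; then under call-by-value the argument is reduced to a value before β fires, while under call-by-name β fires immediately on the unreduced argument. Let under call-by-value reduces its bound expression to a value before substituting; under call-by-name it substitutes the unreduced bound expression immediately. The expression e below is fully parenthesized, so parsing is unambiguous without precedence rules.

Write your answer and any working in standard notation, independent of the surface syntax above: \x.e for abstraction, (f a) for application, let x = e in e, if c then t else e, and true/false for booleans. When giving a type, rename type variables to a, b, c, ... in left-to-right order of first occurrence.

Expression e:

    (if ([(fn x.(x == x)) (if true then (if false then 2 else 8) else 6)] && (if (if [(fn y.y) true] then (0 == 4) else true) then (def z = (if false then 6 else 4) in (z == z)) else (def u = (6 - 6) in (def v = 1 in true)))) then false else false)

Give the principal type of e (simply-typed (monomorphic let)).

Trace:
x : a
  unify a ~ Int
x : Int
  unify Int ~ Int
\x._ : Int -> Bool
  unify Bool ~ Bool
  unify Bool ~ Bool
  unify Int ~ Int
  unify Int ~ Int
  unify Int -> Bool ~ Int -> b
  unify Int ~ Int
  unify Bool ~ b
_ _ : Bool
  unify Bool ~ Bool
y : c
\y._ : c -> c
  unify c -> c ~ Bool -> d
  unify c ~ Bool
  unify Bool ~ d
_ _ : Bool
  unify Bool ~ Bool
  unify Int ~ Int
  unify Int ~ Int
  unify Bool ~ Bool
  unify Bool ~ Bool
  unify Bool ~ Bool
  unify Int ~ Int
let z : Int
z : Int
  unify Int ~ Int
z : Int
  unify Int ~ Int
  unify Int ~ Int
  unify Int ~ Int
let u : Int
let v : Int
  unify Bool ~ Bool
  unify Bool ~ Bool
  unify Bool ~ Bool
  unify Bool ~ Bool

Answer: Bool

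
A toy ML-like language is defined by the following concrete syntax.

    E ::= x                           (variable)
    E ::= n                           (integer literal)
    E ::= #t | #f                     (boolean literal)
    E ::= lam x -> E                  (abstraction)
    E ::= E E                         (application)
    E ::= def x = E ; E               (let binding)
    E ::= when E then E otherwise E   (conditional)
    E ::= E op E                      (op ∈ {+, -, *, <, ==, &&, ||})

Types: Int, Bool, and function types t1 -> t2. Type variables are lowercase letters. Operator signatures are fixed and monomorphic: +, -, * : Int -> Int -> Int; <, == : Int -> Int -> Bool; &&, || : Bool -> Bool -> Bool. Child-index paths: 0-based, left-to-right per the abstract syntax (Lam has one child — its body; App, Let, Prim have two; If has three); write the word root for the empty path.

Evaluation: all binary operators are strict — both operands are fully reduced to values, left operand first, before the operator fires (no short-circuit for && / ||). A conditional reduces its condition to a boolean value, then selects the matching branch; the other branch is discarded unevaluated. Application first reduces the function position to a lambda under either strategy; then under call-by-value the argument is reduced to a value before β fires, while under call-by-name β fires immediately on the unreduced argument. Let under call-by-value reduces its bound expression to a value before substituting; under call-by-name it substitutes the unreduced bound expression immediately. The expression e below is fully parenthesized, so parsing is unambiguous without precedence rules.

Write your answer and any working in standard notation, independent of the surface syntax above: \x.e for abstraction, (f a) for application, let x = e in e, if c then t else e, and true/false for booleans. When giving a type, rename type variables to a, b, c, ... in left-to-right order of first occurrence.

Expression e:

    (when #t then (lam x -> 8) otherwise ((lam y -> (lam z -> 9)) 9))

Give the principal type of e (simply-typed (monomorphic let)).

Working:
  unify Bool ~ Bool
\x._ : a -> Int
\z._ : c -> Int
\y._ : b -> c -> Int
  unify b -> c -> Int ~ Int -> d
  unify b ~ Int
  unify c -> Int ~ d
_ _ : c -> Int
  unify a -> Int ~ c -> Int
  unify a ~ c
  unify Int ~ Int

Answer: a -> Int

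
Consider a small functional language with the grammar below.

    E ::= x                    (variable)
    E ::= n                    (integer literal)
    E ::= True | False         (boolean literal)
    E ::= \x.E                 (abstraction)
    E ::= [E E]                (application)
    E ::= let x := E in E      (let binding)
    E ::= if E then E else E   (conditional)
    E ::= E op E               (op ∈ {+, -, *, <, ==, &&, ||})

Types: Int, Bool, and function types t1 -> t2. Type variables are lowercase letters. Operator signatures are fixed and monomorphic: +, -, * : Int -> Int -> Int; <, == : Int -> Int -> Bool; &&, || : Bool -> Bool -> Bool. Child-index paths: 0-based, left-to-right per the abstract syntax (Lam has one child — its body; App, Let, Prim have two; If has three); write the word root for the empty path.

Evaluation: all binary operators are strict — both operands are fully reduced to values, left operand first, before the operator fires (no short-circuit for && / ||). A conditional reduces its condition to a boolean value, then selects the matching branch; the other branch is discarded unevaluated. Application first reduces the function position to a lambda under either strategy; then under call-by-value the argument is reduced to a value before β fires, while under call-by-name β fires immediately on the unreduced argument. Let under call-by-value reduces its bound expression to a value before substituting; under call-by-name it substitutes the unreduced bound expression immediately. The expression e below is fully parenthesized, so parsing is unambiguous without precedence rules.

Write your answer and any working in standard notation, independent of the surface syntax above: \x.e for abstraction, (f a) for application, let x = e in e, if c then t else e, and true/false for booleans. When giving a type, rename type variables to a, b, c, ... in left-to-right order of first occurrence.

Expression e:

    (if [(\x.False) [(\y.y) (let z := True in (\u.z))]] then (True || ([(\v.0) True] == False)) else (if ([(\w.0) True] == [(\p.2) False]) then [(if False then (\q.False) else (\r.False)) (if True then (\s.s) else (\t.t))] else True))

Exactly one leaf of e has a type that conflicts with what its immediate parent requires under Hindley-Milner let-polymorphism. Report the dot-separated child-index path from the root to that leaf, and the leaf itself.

Answer: 1.1.1 : false

Working:
\x._ : a -> Bool
y : b
\y._ : b -> b
let z : Bool
z : Bool
\u._ : c -> Bool
  unify b -> b ~ (c -> Bool) -> d
  unify b ~ c -> Bool
  unify c -> Bool ~ d
_ _ : c -> Bool
  unify a -> Bool ~ (c -> Bool) -> e
  unify a ~ c -> Bool
  unify Bool ~ e
_ _ : Bool
  unify Bool ~ Bool
  unify Bool ~ Bool
\v._ : f -> Int
  unify f -> Int ~ Bool -> g
  unify f ~ Bool
  unify Int ~ g
_ _ : Int
  unify Int ~ Int
  unify Bool ~ Int
  FAIL: mismatch Bool ~ Int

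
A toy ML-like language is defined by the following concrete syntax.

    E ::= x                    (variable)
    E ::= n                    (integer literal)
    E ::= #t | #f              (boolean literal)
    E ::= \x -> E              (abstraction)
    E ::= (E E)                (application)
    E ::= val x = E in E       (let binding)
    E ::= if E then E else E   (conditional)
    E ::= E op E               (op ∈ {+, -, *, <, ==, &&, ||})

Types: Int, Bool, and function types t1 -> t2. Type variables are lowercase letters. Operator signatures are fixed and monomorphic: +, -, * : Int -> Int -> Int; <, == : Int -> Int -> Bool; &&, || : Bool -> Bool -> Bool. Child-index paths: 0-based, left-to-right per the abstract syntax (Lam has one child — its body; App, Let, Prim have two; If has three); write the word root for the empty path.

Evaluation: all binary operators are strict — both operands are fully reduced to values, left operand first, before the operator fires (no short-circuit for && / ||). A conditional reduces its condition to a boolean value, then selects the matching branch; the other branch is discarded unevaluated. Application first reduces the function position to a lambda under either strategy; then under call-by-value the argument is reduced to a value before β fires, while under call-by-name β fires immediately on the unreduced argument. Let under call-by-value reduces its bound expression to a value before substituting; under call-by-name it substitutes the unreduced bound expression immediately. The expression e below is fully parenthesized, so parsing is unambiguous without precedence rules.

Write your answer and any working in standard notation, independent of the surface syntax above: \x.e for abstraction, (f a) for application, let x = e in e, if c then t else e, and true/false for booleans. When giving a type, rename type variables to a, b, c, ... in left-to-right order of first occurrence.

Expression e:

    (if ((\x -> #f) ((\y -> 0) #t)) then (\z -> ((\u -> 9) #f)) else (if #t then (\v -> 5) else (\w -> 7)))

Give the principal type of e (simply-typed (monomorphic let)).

Derivation:
\x._ : a -> Bool
\y._ : b -> Int
  unify b -> Int ~ Bool -> c
  unify b ~ Bool
  unify Int ~ c
_ _ : Int
  unify a -> Bool ~ Int -> d
  unify a ~ Int
  unify Bool ~ d
_ _ : Bool
  unify Bool ~ Bool
\u._ : f -> Int
  unify f -> Int ~ Bool -> g
  unify f ~ Bool
  unify Int ~ g
_ _ : Int
\z._ : e -> Int
  unify Bool ~ Bool
\v._ : h -> Int
\w._ : i -> Int
  unify h -> Int ~ i -> Int
  unify h ~ i
  unify Int ~ Int
  unify e -> Int ~ i -> Int
  unify e ~ i
  unify Int ~ Int

Answer: a -> Int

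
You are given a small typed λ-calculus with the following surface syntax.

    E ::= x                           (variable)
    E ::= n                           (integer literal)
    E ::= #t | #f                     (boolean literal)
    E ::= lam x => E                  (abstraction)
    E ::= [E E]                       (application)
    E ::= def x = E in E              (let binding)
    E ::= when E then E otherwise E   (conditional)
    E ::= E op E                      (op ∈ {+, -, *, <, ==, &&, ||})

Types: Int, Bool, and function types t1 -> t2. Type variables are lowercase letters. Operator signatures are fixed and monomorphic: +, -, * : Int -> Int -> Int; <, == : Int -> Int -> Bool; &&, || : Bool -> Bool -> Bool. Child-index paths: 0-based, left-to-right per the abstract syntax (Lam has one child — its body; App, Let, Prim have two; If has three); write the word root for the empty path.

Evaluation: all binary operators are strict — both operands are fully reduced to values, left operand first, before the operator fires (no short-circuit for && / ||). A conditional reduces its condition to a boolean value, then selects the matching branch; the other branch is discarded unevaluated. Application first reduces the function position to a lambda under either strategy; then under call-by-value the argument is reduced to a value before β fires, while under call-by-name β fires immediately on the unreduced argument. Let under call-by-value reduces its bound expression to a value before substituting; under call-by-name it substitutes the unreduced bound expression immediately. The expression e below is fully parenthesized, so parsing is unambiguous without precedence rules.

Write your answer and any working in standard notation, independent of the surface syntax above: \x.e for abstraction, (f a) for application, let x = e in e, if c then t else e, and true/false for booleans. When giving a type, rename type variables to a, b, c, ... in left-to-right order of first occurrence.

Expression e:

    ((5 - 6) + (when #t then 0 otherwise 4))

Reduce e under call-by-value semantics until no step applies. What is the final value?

Answer: -1

Trace:
step 0: ((5 - 6) + (if true then 0 else 4))
step 1: [delta@0] (-1 + (if true then 0 else 4))
step 2: [if@1] (-1 + 0)
step 3: [delta@root] -1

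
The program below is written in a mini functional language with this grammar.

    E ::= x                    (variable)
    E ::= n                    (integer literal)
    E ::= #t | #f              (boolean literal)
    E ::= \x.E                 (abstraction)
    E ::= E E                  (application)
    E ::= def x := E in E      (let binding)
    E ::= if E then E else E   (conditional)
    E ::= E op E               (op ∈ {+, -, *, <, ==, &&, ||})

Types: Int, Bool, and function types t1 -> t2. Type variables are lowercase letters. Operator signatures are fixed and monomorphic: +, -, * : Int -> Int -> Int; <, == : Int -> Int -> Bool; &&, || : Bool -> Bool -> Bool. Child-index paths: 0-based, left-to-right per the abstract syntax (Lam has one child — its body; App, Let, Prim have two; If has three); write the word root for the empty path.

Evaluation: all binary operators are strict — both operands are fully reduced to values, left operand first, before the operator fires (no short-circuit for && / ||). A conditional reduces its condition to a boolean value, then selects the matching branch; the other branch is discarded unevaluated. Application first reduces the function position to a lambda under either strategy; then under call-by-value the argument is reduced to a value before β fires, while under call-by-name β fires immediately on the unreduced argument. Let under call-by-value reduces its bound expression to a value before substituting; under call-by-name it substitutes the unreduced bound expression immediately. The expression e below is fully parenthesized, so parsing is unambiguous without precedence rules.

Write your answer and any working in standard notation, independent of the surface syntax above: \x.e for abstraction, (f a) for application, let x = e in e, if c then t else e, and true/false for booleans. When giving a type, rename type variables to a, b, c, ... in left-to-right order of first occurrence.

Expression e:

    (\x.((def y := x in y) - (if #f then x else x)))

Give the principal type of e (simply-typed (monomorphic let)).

Trace:
x : a
let y : a
y : a
  unify a ~ Int
  unify Bool ~ Bool
x : Int
x : Int
  unify Int ~ Int
  unify Int ~ Int
\x._ : Int -> Int

Answer: Int -> Int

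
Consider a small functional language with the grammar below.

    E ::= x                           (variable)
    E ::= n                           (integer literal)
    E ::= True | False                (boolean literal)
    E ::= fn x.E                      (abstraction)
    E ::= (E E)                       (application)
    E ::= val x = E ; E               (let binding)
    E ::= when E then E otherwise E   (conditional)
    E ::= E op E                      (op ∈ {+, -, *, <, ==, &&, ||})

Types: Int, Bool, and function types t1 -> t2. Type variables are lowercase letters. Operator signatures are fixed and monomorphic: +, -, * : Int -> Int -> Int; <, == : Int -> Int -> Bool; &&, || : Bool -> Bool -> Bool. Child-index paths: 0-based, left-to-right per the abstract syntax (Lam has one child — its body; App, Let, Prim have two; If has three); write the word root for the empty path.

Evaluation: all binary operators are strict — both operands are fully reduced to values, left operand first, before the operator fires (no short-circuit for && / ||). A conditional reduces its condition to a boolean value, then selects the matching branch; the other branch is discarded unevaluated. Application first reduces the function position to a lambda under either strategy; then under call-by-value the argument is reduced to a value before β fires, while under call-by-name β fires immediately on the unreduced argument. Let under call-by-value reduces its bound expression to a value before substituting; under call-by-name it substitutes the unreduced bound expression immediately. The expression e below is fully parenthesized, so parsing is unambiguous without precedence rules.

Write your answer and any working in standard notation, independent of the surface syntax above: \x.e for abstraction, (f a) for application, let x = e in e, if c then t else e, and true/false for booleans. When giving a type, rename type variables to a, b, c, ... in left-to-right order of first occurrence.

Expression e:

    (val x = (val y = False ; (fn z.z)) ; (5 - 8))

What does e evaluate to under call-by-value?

Trace:
step 0: (let x = (let y = false in (\z.z)) in (5 - 8))
step 1: [let@0] (let x = (\z.z) in (5 - 8))
step 2: [let@root] (5 - 8)
step 3: [delta@root] -3

Answer: -3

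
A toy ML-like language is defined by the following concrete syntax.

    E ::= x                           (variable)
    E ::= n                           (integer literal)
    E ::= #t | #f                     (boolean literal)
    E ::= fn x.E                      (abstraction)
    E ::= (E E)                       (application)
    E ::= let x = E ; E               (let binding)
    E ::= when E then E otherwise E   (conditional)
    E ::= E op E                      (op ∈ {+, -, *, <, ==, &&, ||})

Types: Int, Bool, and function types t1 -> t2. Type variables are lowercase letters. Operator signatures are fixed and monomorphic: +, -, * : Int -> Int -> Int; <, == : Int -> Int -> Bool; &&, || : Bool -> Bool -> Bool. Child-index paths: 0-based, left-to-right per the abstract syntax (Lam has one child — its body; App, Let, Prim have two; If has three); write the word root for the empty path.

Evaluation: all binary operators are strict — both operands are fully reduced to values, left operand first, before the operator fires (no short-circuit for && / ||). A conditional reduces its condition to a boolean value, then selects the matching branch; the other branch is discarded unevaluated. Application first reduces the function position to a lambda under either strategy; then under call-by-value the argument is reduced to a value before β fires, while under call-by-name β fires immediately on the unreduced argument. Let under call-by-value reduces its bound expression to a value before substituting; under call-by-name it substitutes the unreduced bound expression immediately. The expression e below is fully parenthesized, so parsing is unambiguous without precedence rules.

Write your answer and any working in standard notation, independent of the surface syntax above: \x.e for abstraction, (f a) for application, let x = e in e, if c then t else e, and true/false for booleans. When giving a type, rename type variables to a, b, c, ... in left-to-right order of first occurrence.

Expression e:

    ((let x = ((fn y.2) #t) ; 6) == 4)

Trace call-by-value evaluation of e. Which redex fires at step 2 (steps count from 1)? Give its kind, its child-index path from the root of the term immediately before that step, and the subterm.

Answer: let at 0 : (let x = 2 in 6)

Derivation:
step 0: ((let x = ((\y.2) true) in 6) == 4)
step 1: [beta@0.0] ((let x = 2 in 6) == 4)
step 2: [let@0] (6 == 4)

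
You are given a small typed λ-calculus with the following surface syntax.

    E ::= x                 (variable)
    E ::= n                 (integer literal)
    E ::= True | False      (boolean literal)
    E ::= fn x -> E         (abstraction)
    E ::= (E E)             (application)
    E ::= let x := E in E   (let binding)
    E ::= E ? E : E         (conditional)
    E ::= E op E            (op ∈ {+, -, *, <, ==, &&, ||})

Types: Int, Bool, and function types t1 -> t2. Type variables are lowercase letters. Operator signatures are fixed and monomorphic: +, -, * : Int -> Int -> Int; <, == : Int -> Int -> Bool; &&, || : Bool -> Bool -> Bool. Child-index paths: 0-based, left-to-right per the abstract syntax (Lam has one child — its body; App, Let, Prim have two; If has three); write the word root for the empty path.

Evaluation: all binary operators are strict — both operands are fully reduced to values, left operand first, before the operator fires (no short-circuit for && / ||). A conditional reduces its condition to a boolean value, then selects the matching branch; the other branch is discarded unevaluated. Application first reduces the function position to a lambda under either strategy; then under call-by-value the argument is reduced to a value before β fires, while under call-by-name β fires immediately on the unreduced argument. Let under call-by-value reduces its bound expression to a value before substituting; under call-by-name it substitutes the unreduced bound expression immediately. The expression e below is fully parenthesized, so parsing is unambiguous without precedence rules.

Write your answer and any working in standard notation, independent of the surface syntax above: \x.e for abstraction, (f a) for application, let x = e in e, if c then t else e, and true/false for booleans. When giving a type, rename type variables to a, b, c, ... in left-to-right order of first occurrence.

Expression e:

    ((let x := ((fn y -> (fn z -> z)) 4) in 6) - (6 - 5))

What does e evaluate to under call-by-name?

Working:
step 0: ((let x = ((\y.(\z.z)) 4) in 6) - (6 - 5))
step 1: [let@0] (6 - (6 - 5))
step 2: [delta@1] (6 - 1)
step 3: [delta@root] 5

Answer: 5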